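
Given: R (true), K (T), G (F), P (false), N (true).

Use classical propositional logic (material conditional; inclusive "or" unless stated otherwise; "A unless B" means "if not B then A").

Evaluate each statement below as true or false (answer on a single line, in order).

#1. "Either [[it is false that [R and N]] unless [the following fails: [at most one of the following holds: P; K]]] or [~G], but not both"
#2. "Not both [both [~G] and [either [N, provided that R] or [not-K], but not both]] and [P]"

#1 True; #2 True

#1: In symbols: (~(R & N) | ~(P nand K)) xor ~G

R & N = T & T = T
~(R & N) = ~T = F
P nand K = F nand T = T
~(P nand K) = ~T = F
~(R & N) | ~(P nand K) = F | F = F
~G = ~F = T
(~(R & N) | ~(P nand K)) xor ~G = F xor T = T
Hence #1 is true.

#2: Parsed as (~G & ((R -> N) xor ~K)) nand P

~G = ~F = T
R -> N = T -> T = T
~K = ~T = F
(R -> N) xor ~K = T xor F = T
~G & ((R -> N) xor ~K) = T & T = T
(~G & ((R -> N) xor ~K)) nand P = T nand F = T
Thus #2 is true.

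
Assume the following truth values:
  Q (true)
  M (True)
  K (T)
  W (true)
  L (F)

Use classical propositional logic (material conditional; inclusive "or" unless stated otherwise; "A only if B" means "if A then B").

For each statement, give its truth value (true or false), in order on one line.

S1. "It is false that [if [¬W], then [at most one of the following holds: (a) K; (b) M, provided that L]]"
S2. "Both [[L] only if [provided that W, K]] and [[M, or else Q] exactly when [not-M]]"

S1: Parsed as ¬(¬W → (K ↑ (L → M)))

¬W = ¬T = F
L → M = F → T = T
K ↑ (L → M) = T ↑ T = F
¬W → (K ↑ (L → M)) = F → F = T
¬(¬W → (K ↑ (L → M))) = ¬T = F
Hence S1 is false.

S2: Formalization: (L → (W → K)) ∧ ((M ∨ Q) ↔ ¬M)

W → K = T → T = T
L → (W → K) = F → T = T
M ∨ Q = T ∨ T = T
¬M = ¬T = F
(M ∨ Q) ↔ ¬M = T ↔ F = F
(L → (W → K)) ∧ ((M ∨ Q) ↔ ¬M) = T ∧ F = F
Thus S2 is false.

S1 F / S2 F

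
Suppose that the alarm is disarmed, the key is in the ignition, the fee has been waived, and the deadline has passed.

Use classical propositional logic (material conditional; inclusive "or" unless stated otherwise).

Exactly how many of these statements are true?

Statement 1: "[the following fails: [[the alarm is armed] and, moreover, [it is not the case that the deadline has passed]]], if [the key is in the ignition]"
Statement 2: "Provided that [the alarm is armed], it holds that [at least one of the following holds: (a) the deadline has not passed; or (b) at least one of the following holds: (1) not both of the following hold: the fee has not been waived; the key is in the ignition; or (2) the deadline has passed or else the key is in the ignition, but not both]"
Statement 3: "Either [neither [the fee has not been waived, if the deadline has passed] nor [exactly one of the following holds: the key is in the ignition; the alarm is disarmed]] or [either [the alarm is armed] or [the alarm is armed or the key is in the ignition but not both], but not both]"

3

Let W = "the key is in the ignition" (T), U = "the alarm is armed" (F), M = "the deadline has passed" (T), G = "the fee has been waived" (T).

Statement 1: Formalization: W -> ~(U & ~M)

~M = ~T = F
U & ~M = F & F = F
~(U & ~M) = ~F = T
W -> ~(U & ~M) = T -> T = T
Hence Statement 1 is true.

Statement 2: Formalization: U -> (~M | ((~G nand W) | (M xor W)))

~M = ~T = F
~G = ~T = F
~G nand W = F nand T = T
M xor W = T xor T = F
(~G nand W) | (M xor W) = T | F = T
~M | ((~G nand W) | (M xor W)) = F | T = T
U -> (~M | ((~G nand W) | (M xor W))) = F -> T = T
Hence Statement 2 is true.

Statement 3: Formalization: ((M -> ~G) nor (W xor ~U)) | (U xor (U xor W))

~G = ~T = F
M -> ~G = T -> F = F
~U = ~F = T
W xor ~U = T xor T = F
(M -> ~G) nor (W xor ~U) = F nor F = T
U xor W = F xor T = T
U xor (U xor W) = F xor T = T
((M -> ~G) nor (W xor ~U)) | (U xor (U xor W)) = T | T = T
Thus Statement 3 is true.

3 of the 3 statements are true (Statement 1, Statement 2, Statement 3).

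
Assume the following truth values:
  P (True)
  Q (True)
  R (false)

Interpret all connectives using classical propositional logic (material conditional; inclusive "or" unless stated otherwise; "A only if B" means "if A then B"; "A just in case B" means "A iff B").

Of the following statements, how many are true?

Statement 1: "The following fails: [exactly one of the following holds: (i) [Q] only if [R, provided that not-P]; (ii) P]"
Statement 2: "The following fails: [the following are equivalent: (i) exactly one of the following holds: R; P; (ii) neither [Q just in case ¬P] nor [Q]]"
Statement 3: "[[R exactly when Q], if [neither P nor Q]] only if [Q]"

Statement 1: Parsed as ¬((Q → (¬P → R)) ⊕ P)

¬P = ¬T = F
¬P → R = F → F = T
Q → (¬P → R) = T → T = T
(Q → (¬P → R)) ⊕ P = T ⊕ T = F
¬((Q → (¬P → R)) ⊕ P) = ¬F = T
Thus Statement 1 is true.

Statement 2: Parsed as ¬((R ⊕ P) ↔ ((Q ↔ ¬P) ↓ Q))

R ⊕ P = F ⊕ T = T
¬P = ¬T = F
Q ↔ ¬P = T ↔ F = F
(Q ↔ ¬P) ↓ Q = F ↓ T = F
(R ⊕ P) ↔ ((Q ↔ ¬P) ↓ Q) = T ↔ F = F
¬((R ⊕ P) ↔ ((Q ↔ ¬P) ↓ Q)) = ¬F = T
So Statement 2 is true.

Statement 3: This is ((P ↓ Q) → (R ↔ Q)) → Q.

P ↓ Q = T ↓ T = F
R ↔ Q = F ↔ T = F
(P ↓ Q) → (R ↔ Q) = F → F = T
((P ↓ Q) → (R ↔ Q)) → Q = T → T = T
So Statement 3 is true.

3 of the 3 statements are true (Statement 1, Statement 2, Statement 3).

3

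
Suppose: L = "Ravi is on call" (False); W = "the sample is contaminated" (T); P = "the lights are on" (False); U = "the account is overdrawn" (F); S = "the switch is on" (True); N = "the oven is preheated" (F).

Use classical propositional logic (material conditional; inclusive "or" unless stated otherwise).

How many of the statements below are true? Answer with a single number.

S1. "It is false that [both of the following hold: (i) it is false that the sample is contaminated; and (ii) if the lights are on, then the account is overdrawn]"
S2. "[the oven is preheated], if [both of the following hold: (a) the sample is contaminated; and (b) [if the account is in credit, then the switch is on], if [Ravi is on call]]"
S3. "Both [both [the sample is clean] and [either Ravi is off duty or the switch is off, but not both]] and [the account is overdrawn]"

1

S1: Formalization: not (not W and (P -> U))

not W = not True = False
P -> U = False -> False = True
not W and (P -> U) = False and True = False
not (not W and (P -> U)) = not False = True
So S1 is true.

S2: In symbols: (W and (L -> (not U -> S))) -> N

not U = not False = True
not U -> S = True -> True = True
L -> (not U -> S) = False -> True = True
W and (L -> (not U -> S)) = True and True = True
(W and (L -> (not U -> S))) -> N = True -> False = False
So S2 is false.

S3: In symbols: (not W and (not L xor not S)) and U

not W = not True = False
not L = not False = True
not S = not True = False
not L xor not S = True xor False = True
not W and (not L xor not S) = False and True = False
(not W and (not L xor not S)) and U = False and False = False
So S3 is false.

1 of the 3 statements is true (S1).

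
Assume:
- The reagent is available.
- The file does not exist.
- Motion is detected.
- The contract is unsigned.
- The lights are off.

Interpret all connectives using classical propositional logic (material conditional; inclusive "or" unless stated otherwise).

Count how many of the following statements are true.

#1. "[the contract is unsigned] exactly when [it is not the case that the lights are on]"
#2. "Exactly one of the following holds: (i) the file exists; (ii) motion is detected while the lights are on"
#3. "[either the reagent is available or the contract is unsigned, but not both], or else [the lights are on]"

Let S = "the contract is signed" (F), U = "the lights are on" (F), Q = "the file exists" (F), R = "motion is detected" (T), P = "the reagent is available" (T).

#1: This is ¬S ↔ ¬U.

¬S = ¬F = T
¬U = ¬F = T
¬S ↔ ¬U = T ↔ T = T
So #1 is true.

#2: In symbols: Q ⊕ (R ∧ U)

R ∧ U = T ∧ F = F
Q ⊕ (R ∧ U) = F ⊕ F = F
Hence #2 is false.

#3: In symbols: (P ⊕ ¬S) ∨ U

¬S = ¬F = T
P ⊕ ¬S = T ⊕ T = F
(P ⊕ ¬S) ∨ U = F ∨ F = F
So #3 is false.

True statements: 1.

1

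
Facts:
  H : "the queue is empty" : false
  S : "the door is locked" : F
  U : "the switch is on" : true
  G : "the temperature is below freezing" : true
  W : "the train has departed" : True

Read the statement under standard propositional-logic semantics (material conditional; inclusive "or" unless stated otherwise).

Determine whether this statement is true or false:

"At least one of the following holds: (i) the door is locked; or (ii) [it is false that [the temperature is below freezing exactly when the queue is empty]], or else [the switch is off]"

true

Formalization: S ∨ (¬(G ↔ H) ∨ ¬U)

G ↔ H = T ↔ F = F
¬(G ↔ H) = ¬F = T
¬U = ¬T = F
¬(G ↔ H) ∨ ¬U = T ∨ F = T
S ∨ (¬(G ↔ H) ∨ ¬U) = F ∨ T = T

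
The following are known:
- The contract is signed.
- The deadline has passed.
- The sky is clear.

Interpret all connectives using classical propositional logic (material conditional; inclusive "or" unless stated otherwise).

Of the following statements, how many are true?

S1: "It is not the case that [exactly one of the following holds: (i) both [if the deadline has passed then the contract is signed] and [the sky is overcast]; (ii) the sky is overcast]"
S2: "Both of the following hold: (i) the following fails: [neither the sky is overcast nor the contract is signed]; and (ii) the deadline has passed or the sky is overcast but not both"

Let D = "the deadline has passed" (T), W = "the contract is signed" (T), Q = "the sky is overcast" (F).

S1: Formalization: ¬(((D → W) ∧ Q) ⊕ Q)

D → W = T → T = T
(D → W) ∧ Q = T ∧ F = F
((D → W) ∧ Q) ⊕ Q = F ⊕ F = F
¬(((D → W) ∧ Q) ⊕ Q) = ¬F = T
Hence S1 is true.

S2: This is ¬(Q ↓ W) ∧ (D ⊕ Q).

Q ↓ W = F ↓ T = F
¬(Q ↓ W) = ¬F = T
D ⊕ Q = T ⊕ F = T
¬(Q ↓ W) ∧ (D ⊕ Q) = T ∧ T = T
So S2 is true.

2 of the 2 statements are true (S1, S2).

2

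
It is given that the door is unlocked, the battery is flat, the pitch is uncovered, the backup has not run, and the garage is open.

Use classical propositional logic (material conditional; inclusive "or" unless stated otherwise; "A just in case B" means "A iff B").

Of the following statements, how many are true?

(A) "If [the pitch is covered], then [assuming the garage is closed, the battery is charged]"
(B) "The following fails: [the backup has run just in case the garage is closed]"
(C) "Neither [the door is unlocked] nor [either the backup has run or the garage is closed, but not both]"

1

Let R = "the pitch is covered" (F), U = "the garage is closed" (F), Q = "the battery is charged" (F), S = "the backup has run" (F), P = "the door is locked" (F).

(A): Parsed as R → (U → Q)

U → Q = F → F = T
R → (U → Q) = F → T = T
Hence (A) is true.

(B): Formalization: ¬(S ↔ U)

S ↔ U = F ↔ F = T
¬(S ↔ U) = ¬T = F
Hence (B) is false.

(C): In symbols: ¬P ↓ (S ⊕ U)

¬P = ¬F = T
S ⊕ U = F ⊕ F = F
¬P ↓ (S ⊕ U) = T ↓ F = F
Hence (C) is false.

1 of the 3 statements is true.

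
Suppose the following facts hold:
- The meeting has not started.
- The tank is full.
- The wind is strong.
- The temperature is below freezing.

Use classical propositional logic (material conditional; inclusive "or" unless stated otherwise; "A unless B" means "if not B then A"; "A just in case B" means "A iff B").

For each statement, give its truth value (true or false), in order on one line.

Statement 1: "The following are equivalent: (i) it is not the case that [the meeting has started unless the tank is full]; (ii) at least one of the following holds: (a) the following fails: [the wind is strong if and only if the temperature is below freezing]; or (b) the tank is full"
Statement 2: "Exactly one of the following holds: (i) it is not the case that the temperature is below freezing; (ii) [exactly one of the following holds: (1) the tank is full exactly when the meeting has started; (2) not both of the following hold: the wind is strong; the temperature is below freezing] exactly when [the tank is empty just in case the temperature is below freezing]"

Statement 1 false, Statement 2 true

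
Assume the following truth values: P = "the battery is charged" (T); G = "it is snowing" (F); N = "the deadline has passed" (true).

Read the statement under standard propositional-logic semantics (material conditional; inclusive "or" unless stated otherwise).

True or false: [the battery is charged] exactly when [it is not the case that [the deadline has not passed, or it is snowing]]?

The statement is true.

Parsed as P ↔ ¬(¬N ∨ G)

¬N = ¬T = F
¬N ∨ G = F ∨ F = F
¬(¬N ∨ G) = ¬F = T
P ↔ ¬(¬N ∨ G) = T ↔ T = T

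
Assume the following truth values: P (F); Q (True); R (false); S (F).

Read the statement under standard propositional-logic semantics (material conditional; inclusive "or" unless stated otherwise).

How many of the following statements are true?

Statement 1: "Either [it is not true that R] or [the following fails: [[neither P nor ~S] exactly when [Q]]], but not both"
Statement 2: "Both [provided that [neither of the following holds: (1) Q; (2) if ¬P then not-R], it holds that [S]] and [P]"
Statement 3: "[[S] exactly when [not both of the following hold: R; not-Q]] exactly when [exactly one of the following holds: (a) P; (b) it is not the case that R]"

Statement 1: Formalization: ¬R ⊕ ¬((P ↓ ¬S) ↔ Q)

¬R = ¬F = T
¬S = ¬F = T
P ↓ ¬S = F ↓ T = F
(P ↓ ¬S) ↔ Q = F ↔ T = F
¬((P ↓ ¬S) ↔ Q) = ¬F = T
¬R ⊕ ¬((P ↓ ¬S) ↔ Q) = T ⊕ T = F
Thus Statement 1 is false.

Statement 2: This is ((Q ↓ (¬P → ¬R)) → S) ∧ P.

¬P = ¬F = T
¬R = ¬F = T
¬P → ¬R = T → T = T
Q ↓ (¬P → ¬R) = T ↓ T = F
(Q ↓ (¬P → ¬R)) → S = F → F = T
((Q ↓ (¬P → ¬R)) → S) ∧ P = T ∧ F = F
So Statement 2 is false.

Statement 3: This is (S ↔ (R ↑ ¬Q)) ↔ (P ⊕ ¬R).

¬Q = ¬T = F
R ↑ ¬Q = F ↑ F = T
S ↔ (R ↑ ¬Q) = F ↔ T = F
¬R = ¬F = T
P ⊕ ¬R = F ⊕ T = T
(S ↔ (R ↑ ¬Q)) ↔ (P ⊕ ¬R) = F ↔ T = F
Thus Statement 3 is false.

Count: 0.

0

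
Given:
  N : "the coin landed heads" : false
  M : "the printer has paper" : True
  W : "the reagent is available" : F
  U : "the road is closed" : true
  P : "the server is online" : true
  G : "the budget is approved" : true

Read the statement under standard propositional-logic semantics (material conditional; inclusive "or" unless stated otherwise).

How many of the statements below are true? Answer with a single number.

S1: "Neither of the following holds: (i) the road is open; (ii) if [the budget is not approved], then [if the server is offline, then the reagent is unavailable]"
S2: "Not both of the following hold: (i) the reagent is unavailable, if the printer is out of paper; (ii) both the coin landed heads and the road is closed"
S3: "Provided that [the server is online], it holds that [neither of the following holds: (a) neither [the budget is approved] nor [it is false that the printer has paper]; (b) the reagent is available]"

2

S1: Formalization: ¬U ↓ (¬G → (¬P → ¬W))

¬U = ¬T = F
¬G = ¬T = F
¬P = ¬T = F
¬W = ¬F = T
¬P → ¬W = F → T = T
¬G → (¬P → ¬W) = F → T = T
¬U ↓ (¬G → (¬P → ¬W)) = F ↓ T = F
Thus S1 is false.

S2: This is (¬M → ¬W) ↑ (N ∧ U).

¬M = ¬T = F
¬W = ¬F = T
¬M → ¬W = F → T = T
N ∧ U = F ∧ T = F
(¬M → ¬W) ↑ (N ∧ U) = T ↑ F = T
Hence S2 is true.

S3: This is P → ((G ↓ ¬M) ↓ W).

¬M = ¬T = F
G ↓ ¬M = T ↓ F = F
(G ↓ ¬M) ↓ W = F ↓ F = T
P → ((G ↓ ¬M) ↓ W) = T → T = T
So S3 is true.

True statements: 2 (S2, S3).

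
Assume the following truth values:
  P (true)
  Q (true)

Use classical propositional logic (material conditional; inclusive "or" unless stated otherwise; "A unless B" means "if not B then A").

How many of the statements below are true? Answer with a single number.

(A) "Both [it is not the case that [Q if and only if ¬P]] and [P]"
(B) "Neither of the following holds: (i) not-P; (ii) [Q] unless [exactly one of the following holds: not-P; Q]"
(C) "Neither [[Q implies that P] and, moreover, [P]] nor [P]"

(A): In symbols: ~(Q <-> ~P) & P

~P = ~T = F
Q <-> ~P = T <-> F = F
~(Q <-> ~P) = ~F = T
~(Q <-> ~P) & P = T & T = T
Thus (A) is true.

(B): This is ~P nor (Q | (~P xor Q)).

~P = ~T = F
~P = ~T = F
~P xor Q = F xor T = T
Q | (~P xor Q) = T | T = T
~P nor (Q | (~P xor Q)) = F nor T = F
So (B) is false.

(C): In symbols: ((Q -> P) & P) nor P

Q -> P = T -> T = T
(Q -> P) & P = T & T = T
((Q -> P) & P) nor P = T nor T = F
Thus (C) is false.

Count: 1.

1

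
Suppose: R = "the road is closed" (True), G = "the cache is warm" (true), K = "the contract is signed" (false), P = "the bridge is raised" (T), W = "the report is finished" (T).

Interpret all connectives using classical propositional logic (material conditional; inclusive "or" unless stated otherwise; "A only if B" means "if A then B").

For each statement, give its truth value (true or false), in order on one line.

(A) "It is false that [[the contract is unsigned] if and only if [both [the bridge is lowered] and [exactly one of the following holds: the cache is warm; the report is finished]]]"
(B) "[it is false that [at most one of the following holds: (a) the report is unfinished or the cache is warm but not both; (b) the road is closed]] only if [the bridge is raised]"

(A) true; (B) true

(A): This is not (not K iff (not P and (G xor W))).

not K = not False = True
not P = not True = False
G xor W = True xor True = False
not P and (G xor W) = False and False = False
not K iff (not P and (G xor W)) = True iff False = False
not (not K iff (not P and (G xor W))) = not False = True
Hence (A) is true.

(B): Formalization: not ((not W xor G) nand R) -> P

not W = not True = False
not W xor G = False xor True = True
(not W xor G) nand R = True nand True = False
not ((not W xor G) nand R) = not False = True
not ((not W xor G) nand R) -> P = True -> True = True
Hence (B) is true.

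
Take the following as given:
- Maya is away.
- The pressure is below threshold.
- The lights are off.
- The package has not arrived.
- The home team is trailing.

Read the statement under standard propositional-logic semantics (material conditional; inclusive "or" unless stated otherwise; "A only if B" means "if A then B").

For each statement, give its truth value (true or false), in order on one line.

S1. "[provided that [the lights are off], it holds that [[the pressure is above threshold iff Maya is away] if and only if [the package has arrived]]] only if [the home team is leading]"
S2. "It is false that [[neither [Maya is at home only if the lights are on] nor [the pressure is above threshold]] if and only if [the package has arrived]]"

Let G = "the lights are on" (F), U = "the pressure is above threshold" (F), R = "Maya is at home" (F), D = "the package has arrived" (F), V = "the home team is leading" (F).

S1: This is (~G -> ((U <-> ~R) <-> D)) -> V.

~G = ~F = T
~R = ~F = T
U <-> ~R = F <-> T = F
(U <-> ~R) <-> D = F <-> F = T
~G -> ((U <-> ~R) <-> D) = T -> T = T
(~G -> ((U <-> ~R) <-> D)) -> V = T -> F = F
Thus S1 is false.

S2: Formalization: ~(((R -> G) nor U) <-> D)

R -> G = F -> F = T
(R -> G) nor U = T nor F = F
((R -> G) nor U) <-> D = F <-> F = T
~(((R -> G) nor U) <-> D) = ~T = F
Thus S2 is false.

S1 false / S2 false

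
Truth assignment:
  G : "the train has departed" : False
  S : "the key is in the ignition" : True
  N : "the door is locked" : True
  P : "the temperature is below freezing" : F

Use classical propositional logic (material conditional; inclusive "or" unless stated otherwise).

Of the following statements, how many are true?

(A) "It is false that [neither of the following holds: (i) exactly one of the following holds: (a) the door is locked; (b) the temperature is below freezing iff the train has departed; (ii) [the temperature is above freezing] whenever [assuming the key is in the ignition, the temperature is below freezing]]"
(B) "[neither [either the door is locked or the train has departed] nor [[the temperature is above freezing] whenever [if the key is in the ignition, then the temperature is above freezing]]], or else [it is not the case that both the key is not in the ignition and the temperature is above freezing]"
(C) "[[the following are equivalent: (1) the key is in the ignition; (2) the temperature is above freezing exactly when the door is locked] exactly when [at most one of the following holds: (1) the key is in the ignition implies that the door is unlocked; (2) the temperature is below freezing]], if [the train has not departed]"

(A): Parsed as not ((N xor (P iff G)) nor ((S -> P) -> not P))

P iff G = False iff False = True
N xor (P iff G) = True xor True = False
S -> P = True -> False = False
not P = not False = True
(S -> P) -> not P = False -> True = True
(N xor (P iff G)) nor ((S -> P) -> not P) = False nor True = False
not ((N xor (P iff G)) nor ((S -> P) -> not P)) = not False = True
Thus (A) is true.

(B): This is ((N or G) nor ((S -> not P) -> not P)) or (not S nand not P).

N or G = True or False = True
not P = not False = True
S -> not P = True -> True = True
not P = not False = True
(S -> not P) -> not P = True -> True = True
(N or G) nor ((S -> not P) -> not P) = True nor True = False
not S = not True = False
not P = not False = True
not S nand not P = False nand True = True
((N or G) nor ((S -> not P) -> not P)) or (not S nand not P) = False or True = True
Hence (B) is true.

(C): Parsed as not G -> ((S iff (not P iff N)) iff ((S -> not N) nand P))

not G = not False = True
not P = not False = True
not P iff N = True iff True = True
S iff (not P iff N) = True iff True = True
not N = not True = False
S -> not N = True -> False = False
(S -> not N) nand P = False nand False = True
(S iff (not P iff N)) iff ((S -> not N) nand P) = True iff True = True
not G -> ((S iff (not P iff N)) iff ((S -> not N) nand P)) = True -> True = True
Thus (C) is true.

Count: 3.

3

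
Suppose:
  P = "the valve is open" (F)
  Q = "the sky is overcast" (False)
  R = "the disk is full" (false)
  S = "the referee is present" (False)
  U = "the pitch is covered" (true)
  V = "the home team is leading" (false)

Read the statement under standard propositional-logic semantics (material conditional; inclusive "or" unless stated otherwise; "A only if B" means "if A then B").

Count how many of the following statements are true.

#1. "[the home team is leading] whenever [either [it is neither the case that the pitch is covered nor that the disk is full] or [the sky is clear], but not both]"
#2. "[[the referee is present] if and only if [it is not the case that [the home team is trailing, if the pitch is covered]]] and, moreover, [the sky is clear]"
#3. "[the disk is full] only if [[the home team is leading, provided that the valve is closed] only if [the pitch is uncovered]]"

2

#1: This is ((U ↓ R) ⊕ ¬Q) → V.

U ↓ R = T ↓ F = F
¬Q = ¬F = T
(U ↓ R) ⊕ ¬Q = F ⊕ T = T
((U ↓ R) ⊕ ¬Q) → V = T → F = F
So #1 is false.

#2: In symbols: (S ↔ ¬(U → ¬V)) ∧ ¬Q

¬V = ¬F = T
U → ¬V = T → T = T
¬(U → ¬V) = ¬T = F
S ↔ ¬(U → ¬V) = F ↔ F = T
¬Q = ¬F = T
(S ↔ ¬(U → ¬V)) ∧ ¬Q = T ∧ T = T
Hence #2 is true.

#3: In symbols: R → ((¬P → V) → ¬U)

¬P = ¬F = T
¬P → V = T → F = F
¬U = ¬T = F
(¬P → V) → ¬U = F → F = T
R → ((¬P → V) → ¬U) = F → T = T
So #3 is true.

2 of the 3 statements are true (#2, #3).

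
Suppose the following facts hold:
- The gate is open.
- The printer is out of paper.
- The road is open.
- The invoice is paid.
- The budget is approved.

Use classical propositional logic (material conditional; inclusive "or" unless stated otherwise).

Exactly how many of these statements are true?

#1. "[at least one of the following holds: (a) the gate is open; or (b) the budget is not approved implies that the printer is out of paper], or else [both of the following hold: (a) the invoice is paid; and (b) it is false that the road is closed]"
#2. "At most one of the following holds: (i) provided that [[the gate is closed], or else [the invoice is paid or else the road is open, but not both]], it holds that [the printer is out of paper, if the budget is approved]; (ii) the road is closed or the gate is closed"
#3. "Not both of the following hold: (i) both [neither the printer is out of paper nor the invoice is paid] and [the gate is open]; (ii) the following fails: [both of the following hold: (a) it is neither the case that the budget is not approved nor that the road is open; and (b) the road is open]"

Let P = "the gate is open" (True), U = "the budget is approved" (True), Q = "the printer has paper" (False), S = "the invoice is paid" (True), R = "the road is closed" (False).

#1: Parsed as (P or (not U -> not Q)) or (S and not R)

not U = not True = False
not Q = not False = True
not U -> not Q = False -> True = True
P or (not U -> not Q) = True or True = True
not R = not False = True
S and not R = True and True = True
(P or (not U -> not Q)) or (S and not R) = True or True = True
So #1 is true.

#2: In symbols: ((not P or (S xor not R)) -> (U -> not Q)) nand (R or not P)

not P = not True = False
not R = not False = True
S xor not R = True xor True = False
not P or (S xor not R) = False or False = False
not Q = not False = True
U -> not Q = True -> True = True
(not P or (S xor not R)) -> (U -> not Q) = False -> True = True
not P = not True = False
R or not P = False or False = False
((not P or (S xor not R)) -> (U -> not Q)) nand (R or not P) = True nand False = True
Thus #2 is true.

#3: Formalization: ((not Q nor S) and P) nand not ((not U nor not R) and not R)

not Q = not False = True
not Q nor S = True nor True = False
(not Q nor S) and P = False and True = False
not U = not True = False
not R = not False = True
not U nor not R = False nor True = False
not R = not False = True
(not U nor not R) and not R = False and True = False
not ((not U nor not R) and not R) = not False = True
((not Q nor S) and P) nand not ((not U nor not R) and not R) = False nand True = True
So #3 is true.

True statements: 3 (#1, #2, #3).

3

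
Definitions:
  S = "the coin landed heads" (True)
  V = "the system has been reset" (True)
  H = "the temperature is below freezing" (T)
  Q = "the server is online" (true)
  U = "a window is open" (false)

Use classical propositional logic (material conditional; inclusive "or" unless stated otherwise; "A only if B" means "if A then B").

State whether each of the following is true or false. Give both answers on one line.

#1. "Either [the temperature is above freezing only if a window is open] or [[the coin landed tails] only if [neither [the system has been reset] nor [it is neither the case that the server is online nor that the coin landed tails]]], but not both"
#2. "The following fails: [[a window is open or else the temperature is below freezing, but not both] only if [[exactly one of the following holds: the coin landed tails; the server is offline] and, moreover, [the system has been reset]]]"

#1: In symbols: (¬H → U) ⊕ (¬S → (V ↓ (Q ↓ ¬S)))

¬H = ¬T = F
¬H → U = F → F = T
¬S = ¬T = F
¬S = ¬T = F
Q ↓ ¬S = T ↓ F = F
V ↓ (Q ↓ ¬S) = T ↓ F = F
¬S → (V ↓ (Q ↓ ¬S)) = F → F = T
(¬H → U) ⊕ (¬S → (V ↓ (Q ↓ ¬S))) = T ⊕ T = F
Thus #1 is false.

#2: This is ¬((U ⊕ H) → ((¬S ⊕ ¬Q) ∧ V)).

U ⊕ H = F ⊕ T = T
¬S = ¬T = F
¬Q = ¬T = F
¬S ⊕ ¬Q = F ⊕ F = F
(¬S ⊕ ¬Q) ∧ V = F ∧ T = F
(U ⊕ H) → ((¬S ⊕ ¬Q) ∧ V) = T → F = F
¬((U ⊕ H) → ((¬S ⊕ ¬Q) ∧ V)) = ¬F = T
Thus #2 is true.

#1 False, #2 True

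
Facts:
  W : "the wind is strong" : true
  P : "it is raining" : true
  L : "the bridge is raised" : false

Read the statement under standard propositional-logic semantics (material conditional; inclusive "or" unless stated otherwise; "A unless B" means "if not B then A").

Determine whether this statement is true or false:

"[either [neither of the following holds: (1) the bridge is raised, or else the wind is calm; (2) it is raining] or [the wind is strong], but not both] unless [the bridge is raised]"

Formalization: (((L ∨ ¬W) ↓ P) ⊕ W) ∨ L

¬W = ¬T = F
L ∨ ¬W = F ∨ F = F
(L ∨ ¬W) ↓ P = F ↓ T = F
((L ∨ ¬W) ↓ P) ⊕ W = F ⊕ T = T
(((L ∨ ¬W) ↓ P) ⊕ W) ∨ L = T ∨ F = T

True.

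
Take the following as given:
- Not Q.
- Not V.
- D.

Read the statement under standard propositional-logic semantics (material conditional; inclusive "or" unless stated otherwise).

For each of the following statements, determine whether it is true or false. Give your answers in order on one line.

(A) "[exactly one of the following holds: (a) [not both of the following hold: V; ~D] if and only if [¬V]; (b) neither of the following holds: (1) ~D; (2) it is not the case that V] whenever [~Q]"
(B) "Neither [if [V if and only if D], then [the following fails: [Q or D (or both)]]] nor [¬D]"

(A): Parsed as ~Q -> (((V nand ~D) <-> ~V) xor (~D nor ~V))

~Q = ~F = T
~D = ~T = F
V nand ~D = F nand F = T
~V = ~F = T
(V nand ~D) <-> ~V = T <-> T = T
~D = ~T = F
~V = ~F = T
~D nor ~V = F nor T = F
((V nand ~D) <-> ~V) xor (~D nor ~V) = T xor F = T
~Q -> (((V nand ~D) <-> ~V) xor (~D nor ~V)) = T -> T = T
So (A) is true.

(B): This is ((V <-> D) -> ~(Q | D)) nor ~D.

V <-> D = F <-> T = F
Q | D = F | T = T
~(Q | D) = ~T = F
(V <-> D) -> ~(Q | D) = F -> F = T
~D = ~T = F
((V <-> D) -> ~(Q | D)) nor ~D = T nor F = F
So (B) is false.

(A) true, (B) false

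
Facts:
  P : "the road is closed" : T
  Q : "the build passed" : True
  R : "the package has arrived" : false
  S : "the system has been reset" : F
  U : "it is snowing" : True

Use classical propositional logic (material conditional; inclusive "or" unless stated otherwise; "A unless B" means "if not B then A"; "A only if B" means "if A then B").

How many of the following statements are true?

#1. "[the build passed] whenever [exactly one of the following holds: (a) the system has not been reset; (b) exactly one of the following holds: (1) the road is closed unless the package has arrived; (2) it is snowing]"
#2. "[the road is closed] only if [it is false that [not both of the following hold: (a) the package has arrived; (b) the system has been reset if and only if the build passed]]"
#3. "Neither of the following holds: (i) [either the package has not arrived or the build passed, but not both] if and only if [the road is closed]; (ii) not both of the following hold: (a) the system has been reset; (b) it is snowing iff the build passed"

1

#1: This is (¬S ⊕ ((P ∨ R) ⊕ U)) → Q.

¬S = ¬F = T
P ∨ R = T ∨ F = T
(P ∨ R) ⊕ U = T ⊕ T = F
¬S ⊕ ((P ∨ R) ⊕ U) = T ⊕ F = T
(¬S ⊕ ((P ∨ R) ⊕ U)) → Q = T → T = T
Thus #1 is true.

#2: In symbols: P → ¬(R ↑ (S ↔ Q))

S ↔ Q = F ↔ T = F
R ↑ (S ↔ Q) = F ↑ F = T
¬(R ↑ (S ↔ Q)) = ¬T = F
P → ¬(R ↑ (S ↔ Q)) = T → F = F
Hence #2 is false.

#3: Parsed as ((¬R ⊕ Q) ↔ P) ↓ (S ↑ (U ↔ Q))

¬R = ¬F = T
¬R ⊕ Q = T ⊕ T = F
(¬R ⊕ Q) ↔ P = F ↔ T = F
U ↔ Q = T ↔ T = T
S ↑ (U ↔ Q) = F ↑ T = T
((¬R ⊕ Q) ↔ P) ↓ (S ↑ (U ↔ Q)) = F ↓ T = F
Thus #3 is false.

True statements: 1 (#1).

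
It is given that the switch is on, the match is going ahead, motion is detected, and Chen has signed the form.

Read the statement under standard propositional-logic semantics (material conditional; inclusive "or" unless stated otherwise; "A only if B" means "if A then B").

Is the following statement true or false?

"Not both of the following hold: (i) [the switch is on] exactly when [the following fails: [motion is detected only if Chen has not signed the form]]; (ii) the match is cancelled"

True.

Let P = "the switch is on" (True), R = "motion is detected" (True), S = "Chen has signed the form" (True), Q = "the match is cancelled" (False).
In symbols: (P iff not (R -> not S)) nand Q

not S = not True = False
R -> not S = True -> False = False
not (R -> not S) = not False = True
P iff not (R -> not S) = True iff True = True
(P iff not (R -> not S)) nand Q = True nand False = True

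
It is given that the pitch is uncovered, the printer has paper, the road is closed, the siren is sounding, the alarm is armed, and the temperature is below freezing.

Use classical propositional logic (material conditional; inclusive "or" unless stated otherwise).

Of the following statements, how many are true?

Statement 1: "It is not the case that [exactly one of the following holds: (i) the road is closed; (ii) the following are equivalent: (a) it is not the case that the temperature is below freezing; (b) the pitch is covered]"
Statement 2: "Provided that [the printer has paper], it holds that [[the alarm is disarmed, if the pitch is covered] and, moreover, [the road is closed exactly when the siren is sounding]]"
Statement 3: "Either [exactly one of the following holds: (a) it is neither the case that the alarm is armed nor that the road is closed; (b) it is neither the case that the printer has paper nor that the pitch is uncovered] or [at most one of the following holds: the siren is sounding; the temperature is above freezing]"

Let R = "the road is closed" (T), V = "the temperature is below freezing" (T), P = "the pitch is covered" (F), Q = "the printer has paper" (T), U = "the alarm is armed" (T), S = "the siren is sounding" (T).

Statement 1: Parsed as ¬(R ⊕ (¬V ↔ P))

¬V = ¬T = F
¬V ↔ P = F ↔ F = T
R ⊕ (¬V ↔ P) = T ⊕ T = F
¬(R ⊕ (¬V ↔ P)) = ¬F = T
Thus Statement 1 is true.

Statement 2: Formalization: Q → ((P → ¬U) ∧ (R ↔ S))

¬U = ¬T = F
P → ¬U = F → F = T
R ↔ S = T ↔ T = T
(P → ¬U) ∧ (R ↔ S) = T ∧ T = T
Q → ((P → ¬U) ∧ (R ↔ S)) = T → T = T
Hence Statement 2 is true.

Statement 3: In symbols: ((U ↓ R) ⊕ (Q ↓ ¬P)) ∨ (S ↑ ¬V)

U ↓ R = T ↓ T = F
¬P = ¬F = T
Q ↓ ¬P = T ↓ T = F
(U ↓ R) ⊕ (Q ↓ ¬P) = F ⊕ F = F
¬V = ¬T = F
S ↑ ¬V = T ↑ F = T
((U ↓ R) ⊕ (Q ↓ ¬P)) ∨ (S ↑ ¬V) = F ∨ T = T
Hence Statement 3 is true.

True statements: 3.

3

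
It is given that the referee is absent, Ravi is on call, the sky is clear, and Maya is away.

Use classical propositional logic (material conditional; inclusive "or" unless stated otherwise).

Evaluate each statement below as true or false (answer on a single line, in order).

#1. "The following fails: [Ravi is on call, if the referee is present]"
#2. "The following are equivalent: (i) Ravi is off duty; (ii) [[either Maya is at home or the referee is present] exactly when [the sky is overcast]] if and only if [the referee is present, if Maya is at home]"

Let P = "the referee is present" (False), Q = "Ravi is on call" (True), S = "Maya is at home" (False), R = "the sky is overcast" (False).

#1: In symbols: not (P -> Q)

P -> Q = False -> True = True
not (P -> Q) = not True = False
Hence #1 is false.

#2: Formalization: not Q iff (((S or P) iff R) iff (S -> P))

not Q = not True = False
S or P = False or False = False
(S or P) iff R = False iff False = True
S -> P = False -> False = True
((S or P) iff R) iff (S -> P) = True iff True = True
not Q iff (((S or P) iff R) iff (S -> P)) = False iff True = False
Hence #2 is false.

#1 False, #2 False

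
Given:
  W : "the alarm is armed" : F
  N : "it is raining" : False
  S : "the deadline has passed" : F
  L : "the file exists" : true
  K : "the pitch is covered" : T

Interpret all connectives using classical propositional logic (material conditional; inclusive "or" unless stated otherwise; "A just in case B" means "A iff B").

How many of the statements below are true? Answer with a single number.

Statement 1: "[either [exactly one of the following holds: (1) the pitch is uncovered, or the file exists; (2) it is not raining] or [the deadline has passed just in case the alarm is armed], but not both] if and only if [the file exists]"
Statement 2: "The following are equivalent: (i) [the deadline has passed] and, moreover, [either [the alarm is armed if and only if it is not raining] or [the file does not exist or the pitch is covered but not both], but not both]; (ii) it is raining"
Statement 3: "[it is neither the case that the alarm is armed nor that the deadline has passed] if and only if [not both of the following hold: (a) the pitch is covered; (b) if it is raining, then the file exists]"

Statement 1: Parsed as (((not K or L) xor not N) xor (S iff W)) iff L

not K = not True = False
not K or L = False or True = True
not N = not False = True
(not K or L) xor not N = True xor True = False
S iff W = False iff False = True
((not K or L) xor not N) xor (S iff W) = False xor True = True
(((not K or L) xor not N) xor (S iff W)) iff L = True iff True = True
So Statement 1 is true.

Statement 2: In symbols: (S and ((W iff not N) xor (not L xor K))) iff N

not N = not False = True
W iff not N = False iff True = False
not L = not True = False
not L xor K = False xor True = True
(W iff not N) xor (not L xor K) = False xor True = True
S and ((W iff not N) xor (not L xor K)) = False and True = False
(S and ((W iff not N) xor (not L xor K))) iff N = False iff False = True
Hence Statement 2 is true.

Statement 3: Parsed as (W nor S) iff (K nand (N -> L))

W nor S = False nor False = True
N -> L = False -> True = True
K nand (N -> L) = True nand True = False
(W nor S) iff (K nand (N -> L)) = True iff False = False
So Statement 3 is false.

True statements: 2 (Statement 1, Statement 2).

2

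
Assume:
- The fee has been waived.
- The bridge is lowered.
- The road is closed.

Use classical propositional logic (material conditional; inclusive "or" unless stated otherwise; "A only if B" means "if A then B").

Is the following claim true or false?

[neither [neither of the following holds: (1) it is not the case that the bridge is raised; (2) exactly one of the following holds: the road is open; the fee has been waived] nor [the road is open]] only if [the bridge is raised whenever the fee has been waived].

False

Let Q = "the bridge is raised" (F), R = "the road is closed" (T), P = "the fee has been waived" (T).
This is ((¬Q ↓ (¬R ⊕ P)) ↓ ¬R) → (P → Q).

¬Q = ¬F = T
¬R = ¬T = F
¬R ⊕ P = F ⊕ T = T
¬Q ↓ (¬R ⊕ P) = T ↓ T = F
¬R = ¬T = F
(¬Q ↓ (¬R ⊕ P)) ↓ ¬R = F ↓ F = T
P → Q = T → F = F
((¬Q ↓ (¬R ⊕ P)) ↓ ¬R) → (P → Q) = T → F = F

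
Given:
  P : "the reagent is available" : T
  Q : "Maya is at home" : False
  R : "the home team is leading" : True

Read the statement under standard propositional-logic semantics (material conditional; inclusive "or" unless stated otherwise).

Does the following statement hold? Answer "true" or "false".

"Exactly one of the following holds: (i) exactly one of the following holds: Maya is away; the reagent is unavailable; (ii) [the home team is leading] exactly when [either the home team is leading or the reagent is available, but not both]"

Parsed as (not Q xor not P) xor (R iff (R xor P))

not Q = not False = True
not P = not True = False
not Q xor not P = True xor False = True
R xor P = True xor True = False
R iff (R xor P) = True iff False = False
(not Q xor not P) xor (R iff (R xor P)) = True xor False = True

True.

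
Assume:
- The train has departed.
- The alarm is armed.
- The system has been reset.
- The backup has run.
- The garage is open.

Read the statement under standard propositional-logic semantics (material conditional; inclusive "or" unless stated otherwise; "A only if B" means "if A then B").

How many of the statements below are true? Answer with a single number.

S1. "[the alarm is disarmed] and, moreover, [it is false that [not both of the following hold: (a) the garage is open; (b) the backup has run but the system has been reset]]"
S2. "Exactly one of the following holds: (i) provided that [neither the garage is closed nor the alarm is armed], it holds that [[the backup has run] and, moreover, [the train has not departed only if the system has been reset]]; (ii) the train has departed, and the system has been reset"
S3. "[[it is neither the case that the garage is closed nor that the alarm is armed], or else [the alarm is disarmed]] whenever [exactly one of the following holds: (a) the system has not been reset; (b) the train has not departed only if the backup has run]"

Let Q = "the alarm is armed" (T), U = "the garage is closed" (F), S = "the backup has run" (T), R = "the system has been reset" (T), P = "the train has departed" (T).

S1: Formalization: ~Q & ~(~U nand (S & R))

~Q = ~T = F
~U = ~F = T
S & R = T & T = T
~U nand (S & R) = T nand T = F
~(~U nand (S & R)) = ~F = T
~Q & ~(~U nand (S & R)) = F & T = F
So S1 is false.

S2: Parsed as ((U nor Q) -> (S & (~P -> R))) xor (P & R)

U nor Q = F nor T = F
~P = ~T = F
~P -> R = F -> T = T
S & (~P -> R) = T & T = T
(U nor Q) -> (S & (~P -> R)) = F -> T = T
P & R = T & T = T
((U nor Q) -> (S & (~P -> R))) xor (P & R) = T xor T = F
Hence S2 is false.

S3: Parsed as (~R xor (~P -> S)) -> ((U nor Q) | ~Q)

~R = ~T = F
~P = ~T = F
~P -> S = F -> T = T
~R xor (~P -> S) = F xor T = T
U nor Q = F nor T = F
~Q = ~T = F
(U nor Q) | ~Q = F | F = F
(~R xor (~P -> S)) -> ((U nor Q) | ~Q) = T -> F = F
So S3 is false.

0 of the 3 statements are true (none).

0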